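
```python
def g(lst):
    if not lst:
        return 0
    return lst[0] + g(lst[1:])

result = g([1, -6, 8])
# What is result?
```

1 + (-6) + 8 + 0 = 3

Answer: 3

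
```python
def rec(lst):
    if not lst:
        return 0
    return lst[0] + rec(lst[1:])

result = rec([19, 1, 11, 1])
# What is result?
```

19 + 1 + 11 + 1 + 0 = 32

Answer: 32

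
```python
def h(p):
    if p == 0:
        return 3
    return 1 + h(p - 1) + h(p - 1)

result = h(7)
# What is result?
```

h(p) = 1 + 2·h(p-1), h(0)=3. Closed form: (3+1)·2^7 - 1 = 511.

Answer: 511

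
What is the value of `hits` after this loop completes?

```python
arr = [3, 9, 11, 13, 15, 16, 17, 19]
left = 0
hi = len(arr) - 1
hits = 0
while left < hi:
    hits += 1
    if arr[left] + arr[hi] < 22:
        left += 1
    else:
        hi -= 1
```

Steps to find pair summing to 22
`hits` takes the values: 0 → 1 → 2 → 3 → 4 → 5 → 6 → 7

Answer: 7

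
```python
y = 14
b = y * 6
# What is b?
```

Trace:
`y = 14` → y = 14
`b = y * 6` → b = 84
So b = 84

Answer: 84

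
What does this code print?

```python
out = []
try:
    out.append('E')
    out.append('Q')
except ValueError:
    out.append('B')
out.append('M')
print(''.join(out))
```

Execution trace: 'E' (try body) → 'Q' (try body, no exception) → 'M' (after the try/except). Output: EQM

Answer: EQM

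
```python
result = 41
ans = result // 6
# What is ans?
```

Trace:
`result = 41` → result = 41
`ans = result // 6` → ans = 6
So ans = 6

Answer: 6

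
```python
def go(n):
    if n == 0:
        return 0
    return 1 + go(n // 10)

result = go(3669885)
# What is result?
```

Count of digits of 3669885: 7

Answer: 7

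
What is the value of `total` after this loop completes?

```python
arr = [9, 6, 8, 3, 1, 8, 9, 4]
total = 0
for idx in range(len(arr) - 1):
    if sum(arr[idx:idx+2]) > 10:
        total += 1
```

Count windows with sum > 10
`total` takes the values: 0 → 1 → 2 → 3 → 4 → 5

Answer: 5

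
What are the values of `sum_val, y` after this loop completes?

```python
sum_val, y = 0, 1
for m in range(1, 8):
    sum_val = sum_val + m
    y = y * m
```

Sum and factorial of 1 to 7
`sum_val, y` takes the values: (0, 1) → (1, 1) → (3, 1) → (3, 2) → (6, 2) → (6, 6) → (10, 6) → (10, 24) → (15, 24) → (15, 120) → (21, 120) → (21, 720) → (28, 720) → (28, 5040)

Answer: 28, 5040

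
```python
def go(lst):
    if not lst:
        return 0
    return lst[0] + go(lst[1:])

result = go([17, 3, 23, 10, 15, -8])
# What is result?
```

17 + 3 + 23 + 10 + 15 + (-8) + 0 = 60

Answer: 60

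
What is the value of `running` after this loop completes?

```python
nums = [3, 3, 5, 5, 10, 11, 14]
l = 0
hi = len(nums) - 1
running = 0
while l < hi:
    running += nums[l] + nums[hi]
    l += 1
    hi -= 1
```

Sum of pairs from ends
`running` takes the values: 0 → 17 → 31 → 46

Answer: 46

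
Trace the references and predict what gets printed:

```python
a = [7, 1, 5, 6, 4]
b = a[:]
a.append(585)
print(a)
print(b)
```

Key concept: slice [:] creates copy.
Step by step:
`a = [7, 1, 5, 6, 4]` → a = [7, 1, 5, 6, 4]
`b = a[:]` → b = [7, 1, 5, 6, 4]
`a.append(585)` → a = [7, 1, 5, 6, 4, 585]
`print(a)` → prints [7, 1, 5, 6, 4, 585]
`print(b)` → prints [7, 1, 5, 6, 4]

Answer:
[7, 1, 5, 6, 4, 585]
[7, 1, 5, 6, 4]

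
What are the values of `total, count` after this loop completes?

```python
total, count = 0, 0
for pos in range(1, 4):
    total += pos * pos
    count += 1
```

Sum of squares and count
`total, count` takes the values: (0, 0) → (1, 0) → (1, 1) → (5, 1) → (5, 2) → (14, 2) → (14, 3)

Answer: 14, 3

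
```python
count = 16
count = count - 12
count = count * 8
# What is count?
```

Trace:
`count = 16` → count = 16
`count = count - 12` → count = 4
`count = count * 8` → count = 32
So count = 32

Answer: 32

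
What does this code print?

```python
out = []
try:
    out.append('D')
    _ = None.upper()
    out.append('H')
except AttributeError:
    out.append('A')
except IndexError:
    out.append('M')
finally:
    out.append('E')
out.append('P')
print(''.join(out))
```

Execution trace: 'D' (try body) → 'A' (except AttributeError) → 'E' (finally) → 'P' (after the try/except). Output: DAEP

Answer: DAEP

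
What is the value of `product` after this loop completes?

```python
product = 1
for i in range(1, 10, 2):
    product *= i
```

Product of 1, 3, 5, ... up to 9
`product` takes the values: 1 → 3 → 15 → 105 → 945

Answer: 945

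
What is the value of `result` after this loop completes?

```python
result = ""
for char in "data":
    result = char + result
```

Reverse 'data'
`result` takes the values: "" → "d" → "ad" → "tad" → "atad"

Answer: "atad"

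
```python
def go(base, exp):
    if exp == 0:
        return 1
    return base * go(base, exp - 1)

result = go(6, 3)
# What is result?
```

go(6, 3) = 6 * 6 * 6 = 216

Answer: 216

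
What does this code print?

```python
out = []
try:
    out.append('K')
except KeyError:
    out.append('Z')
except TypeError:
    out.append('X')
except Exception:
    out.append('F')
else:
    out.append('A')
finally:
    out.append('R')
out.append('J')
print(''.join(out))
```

Execution trace: 'K' (try body, no exception) → 'A' (else) → 'R' (finally) → 'J' (after the try/except). Output: KARJ

Answer: KARJ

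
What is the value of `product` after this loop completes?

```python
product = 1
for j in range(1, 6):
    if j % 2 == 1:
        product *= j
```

Product of odd numbers 1 to 5
`product` takes the values: 1 → 3 → 15

Answer: 15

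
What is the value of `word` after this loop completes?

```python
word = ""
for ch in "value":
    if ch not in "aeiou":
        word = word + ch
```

Remove vowels from 'value'
`word` takes the values: "" → "v" → "vl"

Answer: "vl"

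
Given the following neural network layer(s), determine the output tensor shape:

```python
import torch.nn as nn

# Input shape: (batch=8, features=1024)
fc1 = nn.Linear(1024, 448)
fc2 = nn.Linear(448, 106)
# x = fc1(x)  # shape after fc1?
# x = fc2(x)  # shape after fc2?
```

Input: (8, 1024) -> after fc1: (8, 448) -> Output: (8, 106)

Answer: (8, 106)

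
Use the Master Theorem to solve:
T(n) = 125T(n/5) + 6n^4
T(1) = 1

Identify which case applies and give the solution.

a=125, b=5, f(n)=6n^4. log_5(125) = 3. Since c=4 > 3 and the regularity condition holds (125(n/5)^4 = (125/5^4)n^4 with 125/5^4 < 1), Case 3 applies: T(n) = Θ(f(n)) = O(n^4).

Answer: O(n^4) - Case 3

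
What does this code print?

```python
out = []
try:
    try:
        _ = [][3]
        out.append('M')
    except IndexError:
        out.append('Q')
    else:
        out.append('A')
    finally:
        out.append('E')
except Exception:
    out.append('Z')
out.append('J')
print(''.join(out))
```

Execution trace: 'Q' (inner except IndexError) → 'E' (inner finally) → 'J' (after the try/except). Output: QEJ

Answer: QEJ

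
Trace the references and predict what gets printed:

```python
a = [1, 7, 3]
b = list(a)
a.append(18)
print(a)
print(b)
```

Key concept: list() constructor creates copy.
Step by step:
`a = [1, 7, 3]` → a = [1, 7, 3]
`b = list(a)` → b = [1, 7, 3]
`a.append(18)` → a = [1, 7, 3, 18]
`print(a)` → prints [1, 7, 3, 18]
`print(b)` → prints [1, 7, 3]

Answer:
[1, 7, 3, 18]
[1, 7, 3]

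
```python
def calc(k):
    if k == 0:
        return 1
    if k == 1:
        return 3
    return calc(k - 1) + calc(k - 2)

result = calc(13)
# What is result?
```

Build up from base cases: calc(0)=1, calc(1)=3, calc(2)=4, calc(3)=7, calc(4)=11, calc(5)=18, calc(6)=29, ..., calc(13)=843

Answer: 843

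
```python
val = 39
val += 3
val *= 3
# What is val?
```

Trace:
`val = 39` → val = 39
`val += 3` → val = 42
`val *= 3` → val = 126
So val = 126

Answer: 126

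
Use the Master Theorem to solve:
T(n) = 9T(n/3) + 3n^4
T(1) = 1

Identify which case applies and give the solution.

a=9, b=3, f(n)=3n^4. log_3(9) = 2. Since c=4 > 2 and the regularity condition holds (9(n/3)^4 = (9/3^4)n^4 with 9/3^4 < 1), Case 3 applies: T(n) = Θ(f(n)) = O(n^4).

Answer: O(n^4) - Case 3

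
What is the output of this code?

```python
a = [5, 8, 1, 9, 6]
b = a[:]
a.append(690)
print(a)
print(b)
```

Key concept: slice [:] creates copy.
Step by step:
`a = [5, 8, 1, 9, 6]` → a = [5, 8, 1, 9, 6]
`b = a[:]` → b = [5, 8, 1, 9, 6]
`a.append(690)` → a = [5, 8, 1, 9, 6, 690]
`print(a)` → prints [5, 8, 1, 9, 6, 690]
`print(b)` → prints [5, 8, 1, 9, 6]

Answer:
[5, 8, 1, 9, 6, 690]
[5, 8, 1, 9, 6]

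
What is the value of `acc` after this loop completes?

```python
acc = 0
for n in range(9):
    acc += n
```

Sum of 0 to 8 = 36
`acc` takes the values: 0 → 1 → 3 → 6 → 10 → 15 → 21 → 28 → 36

Answer: 36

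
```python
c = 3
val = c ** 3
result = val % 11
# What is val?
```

Trace:
`c = 3` → c = 3
`val = c ** 3` → val = 27
`result = val % 11` → result = 5
So val = 27

Answer: 27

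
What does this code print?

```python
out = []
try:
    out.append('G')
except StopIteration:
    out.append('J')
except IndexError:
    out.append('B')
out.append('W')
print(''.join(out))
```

Execution trace: 'G' (try body, no exception) → 'W' (after the try/except). Output: GW

Answer: GW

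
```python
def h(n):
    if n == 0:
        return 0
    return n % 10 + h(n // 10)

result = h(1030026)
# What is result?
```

Sum of digits of 1030026: 6 + 2 + 0 + 0 + 3 + 0 + 1 = 12

Answer: 12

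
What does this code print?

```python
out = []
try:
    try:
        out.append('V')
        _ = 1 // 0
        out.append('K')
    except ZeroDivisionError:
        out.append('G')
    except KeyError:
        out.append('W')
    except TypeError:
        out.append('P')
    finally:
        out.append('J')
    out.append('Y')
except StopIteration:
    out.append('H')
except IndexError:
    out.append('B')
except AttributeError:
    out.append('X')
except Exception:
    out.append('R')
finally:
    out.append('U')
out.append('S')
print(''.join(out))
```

Execution trace: 'V' (inner try body) → 'G' (inner except ZeroDivisionError) → 'J' (inner finally) → 'Y' (try body, no exception) → 'U' (finally) → 'S' (after the try/except). Output: VGJYUS

Answer: VGJYUS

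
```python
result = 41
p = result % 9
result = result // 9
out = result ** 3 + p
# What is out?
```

Trace:
`result = 41` → result = 41
`p = result % 9` → p = 5
`result = result // 9` → result = 4
`out = result ** 3 + p` → out = 69
So out = 69

Answer: 69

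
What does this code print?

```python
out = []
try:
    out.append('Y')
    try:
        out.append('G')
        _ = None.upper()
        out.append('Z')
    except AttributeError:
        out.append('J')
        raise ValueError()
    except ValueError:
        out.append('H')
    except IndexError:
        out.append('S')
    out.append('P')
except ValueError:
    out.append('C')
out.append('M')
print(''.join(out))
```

Execution trace: 'Y' (try body) → 'G' (inner try body) → 'J' (inner except AttributeError) → 'C' (except ValueError) → 'M' (after the try/except). Output: YGJCM

Answer: YGJCM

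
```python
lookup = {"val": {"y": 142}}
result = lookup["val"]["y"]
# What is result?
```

Trace:
`lookup = {"val": {"y": 142}}` → lookup = {'val': {'y': 142}}
`result = lookup["val"]["y"]` → result = 142
So result = 142

Answer: 142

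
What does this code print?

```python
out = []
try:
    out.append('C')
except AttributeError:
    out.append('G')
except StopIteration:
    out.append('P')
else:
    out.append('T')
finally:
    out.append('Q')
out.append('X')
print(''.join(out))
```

Execution trace: 'C' (try body, no exception) → 'T' (else) → 'Q' (finally) → 'X' (after the try/except). Output: CTQX

Answer: CTQX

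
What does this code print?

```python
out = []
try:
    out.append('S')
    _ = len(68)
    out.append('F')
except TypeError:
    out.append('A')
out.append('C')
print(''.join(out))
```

Execution trace: 'S' (try body) → 'A' (except TypeError) → 'C' (after the try/except). Output: SAC

Answer: SAC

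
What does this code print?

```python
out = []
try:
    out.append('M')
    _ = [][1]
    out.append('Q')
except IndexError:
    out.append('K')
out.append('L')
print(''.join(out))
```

Execution trace: 'M' (try body) → 'K' (except IndexError) → 'L' (after the try/except). Output: MKL

Answer: MKL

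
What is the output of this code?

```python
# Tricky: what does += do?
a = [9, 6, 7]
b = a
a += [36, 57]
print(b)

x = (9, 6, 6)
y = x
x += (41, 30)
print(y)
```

Key concept: += behavior differs for mutable vs immutable.
Step by step:
`a = [9, 6, 7]` → a = [9, 6, 7]
`b = a` → b = [9, 6, 7] (same object as a)
`a += [36, 57]` → a = [9, 6, 7, 36, 57] (same object as b); b = [9, 6, 7, 36, 57] (same object as a)
`print(b)` → prints [9, 6, 7, 36, 57]
`x = (9, 6, 6)` → x = (9, 6, 6)
`y = x` → y = (9, 6, 6)
`x += (41, 30)` → x = (9, 6, 6, 41, 30)
`print(y)` → prints (9, 6, 6)

Answer:
[9, 6, 7, 36, 57]
(9, 6, 6)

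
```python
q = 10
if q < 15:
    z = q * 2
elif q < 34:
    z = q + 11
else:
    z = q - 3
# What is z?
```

Trace:
`q = 10` → q = 10
`if q < 15: ...` → q < 15 is True → z = 20
So z = 20

Answer: 20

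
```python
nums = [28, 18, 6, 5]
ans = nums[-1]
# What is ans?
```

Trace:
`nums = [28, 18, 6, 5]` → nums = [28, 18, 6, 5]
`ans = nums[-1]` → ans = 5
So ans = 5

Answer: 5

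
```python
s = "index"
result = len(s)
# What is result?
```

Trace:
`s = "index"` → s = 'index'
`result = len(s)` → result = 5
So result = 5

Answer: 5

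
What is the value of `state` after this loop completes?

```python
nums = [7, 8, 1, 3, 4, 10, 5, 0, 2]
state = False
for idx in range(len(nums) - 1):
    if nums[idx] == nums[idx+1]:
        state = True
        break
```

Check consecutive duplicates in [7, 8, 1, 3, 4, 10, 5, 0, 2]
`state` takes the values: False

Answer: False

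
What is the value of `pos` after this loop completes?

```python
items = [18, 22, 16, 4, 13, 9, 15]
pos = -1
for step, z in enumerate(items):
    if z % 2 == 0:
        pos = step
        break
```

First even number index in [18, 22, 16, 4, 13, 9, 15]
`pos` takes the values: -1 → 0

Answer: 0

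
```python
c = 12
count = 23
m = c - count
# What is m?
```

Trace:
`c = 12` → c = 12
`count = 23` → count = 23
`m = c - count` → m = -11
So m = -11

Answer: -11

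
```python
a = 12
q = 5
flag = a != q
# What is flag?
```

Trace:
`a = 12` → a = 12
`q = 5` → q = 5
`flag = a != q` → flag = True
So flag = True

Answer: True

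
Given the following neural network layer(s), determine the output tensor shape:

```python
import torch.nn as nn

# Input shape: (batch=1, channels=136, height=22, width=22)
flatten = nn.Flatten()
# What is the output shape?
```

Input: (1, 136, 22, 22) -> Output: (1, 65824)

Answer: (1, 65824)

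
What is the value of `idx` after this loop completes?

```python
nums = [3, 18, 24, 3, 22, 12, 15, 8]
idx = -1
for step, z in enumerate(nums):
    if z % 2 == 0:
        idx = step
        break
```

First even number index in [3, 18, 24, 3, 22, 12, 15, 8]
`idx` takes the values: -1 → 1

Answer: 1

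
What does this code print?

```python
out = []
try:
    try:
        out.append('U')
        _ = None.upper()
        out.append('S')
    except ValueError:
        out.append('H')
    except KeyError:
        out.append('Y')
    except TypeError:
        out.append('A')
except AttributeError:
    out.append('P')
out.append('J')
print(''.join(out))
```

Execution trace: 'U' (try body) → 'P' (outer except AttributeError) → 'J' (after the try/except). Output: UPJ

Answer: UPJ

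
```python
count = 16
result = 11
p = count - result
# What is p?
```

Trace:
`count = 16` → count = 16
`result = 11` → result = 11
`p = count - result` → p = 5
So p = 5

Answer: 5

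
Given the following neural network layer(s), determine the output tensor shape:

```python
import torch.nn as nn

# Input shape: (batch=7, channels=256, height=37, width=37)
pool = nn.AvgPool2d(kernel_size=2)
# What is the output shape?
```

Input: (7, 256, 37, 37) -> Output: (7, 256, 18, 18)

Answer: (7, 256, 18, 18)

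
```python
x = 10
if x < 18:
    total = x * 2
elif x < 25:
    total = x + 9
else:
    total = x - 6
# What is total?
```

Trace:
`x = 10` → x = 10
`if x < 18: ...` → x < 18 is True → total = 20
So total = 20

Answer: 20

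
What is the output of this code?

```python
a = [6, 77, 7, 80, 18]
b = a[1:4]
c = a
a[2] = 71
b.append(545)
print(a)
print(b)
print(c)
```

Key concept: slice vs alias.
Step by step:
`a = [6, 77, 7, 80, 18]` → a = [6, 77, 7, 80, 18]
`b = a[1:4]` → b = [77, 7, 80]
`c = a` → c = [6, 77, 7, 80, 18] (same object as a)
`a[2] = 71` → a = [6, 77, 71, 80, 18] (same object as c); c = [6, 77, 71, 80, 18] (same object as a)
`b.append(545)` → b = [77, 7, 80, 545]
`print(a)` → prints [6, 77, 71, 80, 18]
`print(b)` → prints [77, 7, 80, 545]
`print(c)` → prints [6, 77, 71, 80, 18]

Answer:
[6, 77, 71, 80, 18]
[77, 7, 80, 545]
[6, 77, 71, 80, 18]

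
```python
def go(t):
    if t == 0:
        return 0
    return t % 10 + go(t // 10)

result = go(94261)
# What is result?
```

Sum of digits of 94261: 1 + 6 + 2 + 4 + 9 = 22

Answer: 22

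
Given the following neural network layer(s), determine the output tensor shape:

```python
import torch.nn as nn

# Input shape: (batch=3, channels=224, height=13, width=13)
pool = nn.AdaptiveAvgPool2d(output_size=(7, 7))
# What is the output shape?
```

Input: (3, 224, 13, 13) -> Output: (3, 224, 7, 7)

Answer: (3, 224, 7, 7)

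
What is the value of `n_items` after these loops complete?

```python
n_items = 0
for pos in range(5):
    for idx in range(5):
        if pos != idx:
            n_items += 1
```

5² - 5 (exclude diagonal)
`n_items` takes the values: 0 → 1 → 2 → 3 → 4 → 5 → 6 → 7 → 8 → 9 → 10 → 11 → 12 → 13 → 14 → 15 → 16 → 17 → 18 → 19 → 20

Answer: 20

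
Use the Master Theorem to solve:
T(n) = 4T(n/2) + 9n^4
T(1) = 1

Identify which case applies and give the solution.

a=4, b=2, f(n)=9n^4. log_2(4) = 2. Since c=4 > 2 and the regularity condition holds (4(n/2)^4 = (4/2^4)n^4 with 4/2^4 < 1), Case 3 applies: T(n) = Θ(f(n)) = O(n^4).

Answer: O(n^4) - Case 3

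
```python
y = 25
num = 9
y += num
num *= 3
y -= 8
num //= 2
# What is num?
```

Trace:
`y = 25` → y = 25
`num = 9` → num = 9
`y += num` → y = 34
`num *= 3` → num = 27
`y -= 8` → y = 26
`num //= 2` → num = 13
So num = 13

Answer: 13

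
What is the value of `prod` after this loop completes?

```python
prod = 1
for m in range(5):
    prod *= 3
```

3^5 = 243
`prod` takes the values: 1 → 3 → 9 → 27 → 81 → 243

Answer: 243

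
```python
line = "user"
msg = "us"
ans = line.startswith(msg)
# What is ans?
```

Trace:
`line = "user"` → line = 'user'
`msg = "us"` → msg = 'us'
`ans = line.startswith(msg)` → ans = True
So ans = True

Answer: True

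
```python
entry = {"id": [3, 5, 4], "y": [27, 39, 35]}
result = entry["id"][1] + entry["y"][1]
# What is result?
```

Trace:
`entry = {"id": [3, 5, 4], "y": [27, 39, 35]}` → entry = {'id': [3, 5, 4], 'y': [27, 39, 35]}
`result = entry["id"][1] + entry["y"][1]` → result = 44
So result = 44

Answer: 44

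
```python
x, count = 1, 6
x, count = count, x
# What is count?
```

Trace:
`x, count = 1, 6` → x = 1; count = 6
`x, count = count, x` → x = 6; count = 1
So count = 1

Answer: 1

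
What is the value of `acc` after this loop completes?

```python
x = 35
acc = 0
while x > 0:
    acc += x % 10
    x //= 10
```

Sum digits of 35
`acc` takes the values: 0 → 5 → 8

Answer: 8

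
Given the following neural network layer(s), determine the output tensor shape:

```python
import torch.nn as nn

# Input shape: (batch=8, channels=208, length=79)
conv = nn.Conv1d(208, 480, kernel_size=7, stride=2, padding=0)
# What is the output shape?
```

Input: (8, 208, 79) -> Output: (8, 480, 37)

Answer: (8, 480, 37)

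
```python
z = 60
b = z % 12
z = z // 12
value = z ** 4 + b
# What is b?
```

Trace:
`z = 60` → z = 60
`b = z % 12` → b = 0
`z = z // 12` → z = 5
`value = z ** 4 + b` → value = 625
So b = 0

Answer: 0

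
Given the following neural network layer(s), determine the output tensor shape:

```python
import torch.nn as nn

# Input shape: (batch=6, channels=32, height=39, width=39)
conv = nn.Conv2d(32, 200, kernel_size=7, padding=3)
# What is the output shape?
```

Input: (6, 32, 39, 39) -> Output: (6, 200, 39, 39)

Answer: (6, 200, 39, 39)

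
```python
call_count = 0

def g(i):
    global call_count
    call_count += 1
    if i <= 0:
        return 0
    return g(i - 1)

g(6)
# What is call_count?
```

Linear recursion stepping by 1: 7 calls from i=6 down to ≤0.

Answer: 7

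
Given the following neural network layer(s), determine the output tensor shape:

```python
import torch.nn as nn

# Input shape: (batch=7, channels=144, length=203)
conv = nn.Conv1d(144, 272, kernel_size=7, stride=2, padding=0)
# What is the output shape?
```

Input: (7, 144, 203) -> Output: (7, 272, 99)

Answer: (7, 272, 99)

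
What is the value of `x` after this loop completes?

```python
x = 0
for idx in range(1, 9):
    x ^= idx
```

XOR of 1 to 8
`x` takes the values: 0 → 1 → 3 → 0 → 4 → 1 → 7 → 0 → 8

Answer: 8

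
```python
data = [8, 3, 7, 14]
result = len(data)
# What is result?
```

Trace:
`data = [8, 3, 7, 14]` → data = [8, 3, 7, 14]
`result = len(data)` → result = 4
So result = 4

Answer: 4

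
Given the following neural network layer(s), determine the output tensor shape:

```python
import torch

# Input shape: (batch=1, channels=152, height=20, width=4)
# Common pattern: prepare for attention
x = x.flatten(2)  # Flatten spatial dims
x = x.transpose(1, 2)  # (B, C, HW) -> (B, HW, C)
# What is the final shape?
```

Input: (1, 152, 20, 4) -> after flatten(2): (1, 152, 80) -> Output: (1, 80, 152)

Answer: (1, 80, 152)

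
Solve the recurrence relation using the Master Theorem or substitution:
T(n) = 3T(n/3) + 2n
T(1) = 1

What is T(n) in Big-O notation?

By Master Theorem: a=3, b=3, f(n)=2n. Since log_3(3) = 1 and f(n) = Θ(n^1), Case 2 applies. T(n) = O(n log n).

Answer: O(n log n)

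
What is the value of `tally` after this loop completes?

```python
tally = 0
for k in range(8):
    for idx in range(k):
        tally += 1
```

Triangle number: 0+1+2+...+7
`tally` takes the values: 0 → 1 → 2 → 3 → 4 → 5 → 6 → 7 → 8 → 9 → 10 → 11 → 12 → 13 → 14 → 15 → 16 → 17 → 18 → 19 → 20 → 21 → 22 → 23 → 24 → 25 → 26 → 27 → 28

Answer: 28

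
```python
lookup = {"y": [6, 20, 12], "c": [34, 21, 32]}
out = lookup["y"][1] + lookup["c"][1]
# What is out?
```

Trace:
`lookup = {"y": [6, 20, 12], "c": [34, 21, 32]}` → lookup = {'y': [6, 20, 12], 'c': [34, 21, 32]}
`out = lookup["y"][1] + lookup["c"][1]` → out = 41
So out = 41

Answer: 41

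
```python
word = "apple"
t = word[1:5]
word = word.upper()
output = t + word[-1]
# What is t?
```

Trace:
`word = "apple"` → word = 'apple'
`t = word[1:5]` → t = 'pple'
`word = word.upper()` → word = 'APPLE'
`output = t + word[-1]` → output = 'ppleE'
So t = 'pple'

Answer: 'pple'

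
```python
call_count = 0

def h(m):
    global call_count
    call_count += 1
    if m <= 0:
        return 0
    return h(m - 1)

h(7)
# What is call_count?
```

Linear recursion stepping by 1: 8 calls from m=7 down to ≤0.

Answer: 8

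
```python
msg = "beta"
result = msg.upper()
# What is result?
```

Trace:
`msg = "beta"` → msg = 'beta'
`result = msg.upper()` → result = 'BETA'
So result = 'BETA'

Answer: 'BETA'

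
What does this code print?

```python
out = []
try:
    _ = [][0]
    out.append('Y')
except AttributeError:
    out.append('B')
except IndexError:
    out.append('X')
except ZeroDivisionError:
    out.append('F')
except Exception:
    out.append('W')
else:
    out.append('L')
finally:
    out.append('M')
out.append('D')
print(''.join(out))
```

Execution trace: 'X' (except IndexError) → 'M' (finally) → 'D' (after the try/except). Output: XMD

Answer: XMD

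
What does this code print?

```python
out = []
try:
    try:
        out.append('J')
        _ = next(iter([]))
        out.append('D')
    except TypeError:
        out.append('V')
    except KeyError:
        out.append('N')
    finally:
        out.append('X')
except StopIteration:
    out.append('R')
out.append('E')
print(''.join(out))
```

Execution trace: 'J' (try body) → 'X' (finally) → 'R' (outer except StopIteration) → 'E' (after the try/except). Output: JXRE

Answer: JXRE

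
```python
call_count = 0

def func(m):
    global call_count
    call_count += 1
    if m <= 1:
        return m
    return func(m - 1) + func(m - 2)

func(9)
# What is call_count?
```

Calls(m) = 1 + Calls(m-1) + Calls(m-2); Calls(0)=Calls(1)=1. For m=9 this gives 109.

Answer: 109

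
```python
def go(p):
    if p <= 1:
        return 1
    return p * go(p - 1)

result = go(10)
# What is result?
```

go(10) = 10 * 9 * 8 * 7 * 6 * 5 * 4 * 3 * 2 * 1 = 3628800

Answer: 3628800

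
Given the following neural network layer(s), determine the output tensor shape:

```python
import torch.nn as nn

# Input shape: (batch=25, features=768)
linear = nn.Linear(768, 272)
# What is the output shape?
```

Input: (25, 768) -> Output: (25, 272)

Answer: (25, 272)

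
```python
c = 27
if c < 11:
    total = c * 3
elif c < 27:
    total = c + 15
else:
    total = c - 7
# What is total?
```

Trace:
`c = 27` → c = 27
`if c < 11: ...` → c < 11 is False, c < 27 is False, take else branch → total = 20
So total = 20

Answer: 20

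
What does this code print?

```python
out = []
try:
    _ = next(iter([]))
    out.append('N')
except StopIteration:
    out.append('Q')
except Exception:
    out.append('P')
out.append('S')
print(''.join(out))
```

Execution trace: 'Q' (except StopIteration) → 'S' (after the try/except). Output: QS

Answer: QS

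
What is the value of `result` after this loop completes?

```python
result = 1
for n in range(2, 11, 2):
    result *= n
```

Product of even numbers 2 to 10
`result` takes the values: 1 → 2 → 8 → 48 → 384 → 3840

Answer: 3840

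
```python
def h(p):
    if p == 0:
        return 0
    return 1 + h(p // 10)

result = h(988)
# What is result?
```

Count of digits of 988: 3

Answer: 3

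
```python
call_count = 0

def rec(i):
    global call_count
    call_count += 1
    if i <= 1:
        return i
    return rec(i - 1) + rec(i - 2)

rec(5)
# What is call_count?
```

Calls(i) = 1 + Calls(i-1) + Calls(i-2); Calls(0)=Calls(1)=1. For i=5 this gives 15.

Answer: 15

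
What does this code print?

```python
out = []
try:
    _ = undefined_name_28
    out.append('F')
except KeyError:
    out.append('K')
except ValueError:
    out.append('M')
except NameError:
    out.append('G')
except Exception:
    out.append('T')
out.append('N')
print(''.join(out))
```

Execution trace: 'G' (except NameError) → 'N' (after the try/except). Output: GN

Answer: GN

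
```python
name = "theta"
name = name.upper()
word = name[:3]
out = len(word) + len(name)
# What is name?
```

Trace:
`name = "theta"` → name = 'theta'
`name = name.upper()` → name = 'THETA'
`word = name[:3]` → word = 'THE'
`out = len(word) + len(name)` → out = 8
So name = 'THETA'

Answer: 'THETA'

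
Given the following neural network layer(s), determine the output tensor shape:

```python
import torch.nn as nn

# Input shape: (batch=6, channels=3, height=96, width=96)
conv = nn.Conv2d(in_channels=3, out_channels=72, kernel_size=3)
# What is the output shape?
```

Input: (6, 3, 96, 96) -> Output: (6, 72, 94, 94)

Answer: (6, 72, 94, 94)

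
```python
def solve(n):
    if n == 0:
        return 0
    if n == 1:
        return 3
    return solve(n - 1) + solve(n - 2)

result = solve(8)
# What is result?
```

Build up from base cases: solve(0)=0, solve(1)=3, solve(2)=3, solve(3)=6, solve(4)=9, solve(5)=15, solve(6)=24, ..., solve(8)=63

Answer: 63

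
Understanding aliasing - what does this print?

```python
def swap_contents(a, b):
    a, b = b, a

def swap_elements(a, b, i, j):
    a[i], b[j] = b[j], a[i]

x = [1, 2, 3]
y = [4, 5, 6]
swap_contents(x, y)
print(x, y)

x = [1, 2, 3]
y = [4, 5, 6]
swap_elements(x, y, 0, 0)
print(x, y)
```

Key concept: parameter rebinding vs mutation.
Step by step:
`x = [1, 2, 3]` → x = [1, 2, 3]
`y = [4, 5, 6]` → y = [4, 5, 6]
`swap_contents(x, y)` → no visible change to tracked variables
`print(x, y)` → prints [1, 2, 3] [4, 5, 6]
`x = [1, 2, 3]` → x = [1, 2, 3]
`y = [4, 5, 6]` → y = [4, 5, 6]
`swap_elements(x, y, 0, 0)` → x = [4, 2, 3]; y = [1, 5, 6]
`print(x, y)` → prints [4, 2, 3] [1, 5, 6]

Answer:
[1, 2, 3] [4, 5, 6]
[4, 2, 3] [1, 5, 6]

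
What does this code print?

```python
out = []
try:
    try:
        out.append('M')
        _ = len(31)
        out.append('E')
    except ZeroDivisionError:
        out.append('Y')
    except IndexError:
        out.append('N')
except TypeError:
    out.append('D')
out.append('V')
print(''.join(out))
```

Execution trace: 'M' (try body) → 'D' (outer except TypeError) → 'V' (after the try/except). Output: MDV

Answer: MDV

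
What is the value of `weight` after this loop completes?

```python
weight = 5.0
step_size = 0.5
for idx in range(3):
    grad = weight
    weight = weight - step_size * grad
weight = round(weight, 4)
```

Gradient descent: w = 5.0 * (1 - 0.5)^3
`weight` takes the values: 5.0 → 2.5 → 1.25 → 0.625

Answer: 0.625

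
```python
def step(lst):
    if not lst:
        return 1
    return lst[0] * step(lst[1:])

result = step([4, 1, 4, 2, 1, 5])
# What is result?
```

Product over [4, 1, 4, 2, 1, 5] = 4 * 1 * 4 * 2 * 1 * 5 = 160

Answer: 160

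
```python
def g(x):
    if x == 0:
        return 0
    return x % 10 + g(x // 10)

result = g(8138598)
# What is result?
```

Sum of digits of 8138598: 8 + 9 + 5 + 8 + 3 + 1 + 8 = 42

Answer: 42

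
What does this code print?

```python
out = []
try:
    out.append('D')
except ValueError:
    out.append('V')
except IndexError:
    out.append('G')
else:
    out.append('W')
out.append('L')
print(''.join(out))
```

Execution trace: 'D' (try body, no exception) → 'W' (else) → 'L' (after the try/except). Output: DWL

Answer: DWL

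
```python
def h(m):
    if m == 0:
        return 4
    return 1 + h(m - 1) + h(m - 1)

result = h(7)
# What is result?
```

h(m) = 1 + 2·h(m-1), h(0)=4. Closed form: (4+1)·2^7 - 1 = 639.

Answer: 639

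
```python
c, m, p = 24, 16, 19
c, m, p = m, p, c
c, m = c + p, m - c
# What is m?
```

Trace:
`c, m, p = 24, 16, 19` → c = 24; m = 16; p = 19
`c, m, p = m, p, c` → c = 16; m = 19; p = 24
`c, m = c + p, m - c` → c = 40; m = 3
So m = 3

Answer: 3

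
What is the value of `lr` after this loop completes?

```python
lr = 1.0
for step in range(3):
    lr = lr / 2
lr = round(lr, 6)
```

Halving LR 3 times: 1 / 2^3
`lr` takes the values: 1.0 → 0.5 → 0.25 → 0.125

Answer: 0.125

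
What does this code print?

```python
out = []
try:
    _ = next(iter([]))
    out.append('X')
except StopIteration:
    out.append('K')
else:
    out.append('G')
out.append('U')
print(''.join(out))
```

Execution trace: 'K' (except StopIteration) → 'U' (after the try/except). Output: KU

Answer: KU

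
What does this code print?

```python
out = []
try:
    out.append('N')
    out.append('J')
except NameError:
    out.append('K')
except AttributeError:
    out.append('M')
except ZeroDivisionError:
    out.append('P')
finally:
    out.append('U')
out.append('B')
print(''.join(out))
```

Execution trace: 'N' (try body) → 'J' (try body, no exception) → 'U' (finally) → 'B' (after the try/except). Output: NJUB

Answer: NJUB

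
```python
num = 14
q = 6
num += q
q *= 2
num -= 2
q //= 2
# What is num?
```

Trace:
`num = 14` → num = 14
`q = 6` → q = 6
`num += q` → num = 20
`q *= 2` → q = 12
`num -= 2` → num = 18
`q //= 2` → q = 6
So num = 18

Answer: 18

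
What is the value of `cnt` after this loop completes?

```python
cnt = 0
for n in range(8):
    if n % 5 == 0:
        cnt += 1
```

Count numbers divisible by 5 in range(8)
`cnt` takes the values: 0 → 1 → 2

Answer: 2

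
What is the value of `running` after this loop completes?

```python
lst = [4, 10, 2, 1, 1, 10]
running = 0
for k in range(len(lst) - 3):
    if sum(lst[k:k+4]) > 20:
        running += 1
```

Count windows with sum > 20
`running` takes the values: 0

Answer: 0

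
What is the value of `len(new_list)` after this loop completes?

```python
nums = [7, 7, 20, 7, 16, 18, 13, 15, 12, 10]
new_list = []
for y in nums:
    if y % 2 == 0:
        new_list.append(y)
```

Count even numbers in [7, 7, 20, 7, 16, 18, 13, 15, 12, 10]
`new_list` takes the values: [] → [20] → [20, 16] → [20, 16, 18] → [20, 16, 18, 12] → [20, 16, 18, 12, 10]
So `len(new_list)` = 5

Answer: 5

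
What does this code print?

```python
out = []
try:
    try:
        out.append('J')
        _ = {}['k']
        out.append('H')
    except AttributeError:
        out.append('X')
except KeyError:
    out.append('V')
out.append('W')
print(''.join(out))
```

Execution trace: 'J' (try body) → 'V' (outer except KeyError) → 'W' (after the try/except). Output: JVW

Answer: JVW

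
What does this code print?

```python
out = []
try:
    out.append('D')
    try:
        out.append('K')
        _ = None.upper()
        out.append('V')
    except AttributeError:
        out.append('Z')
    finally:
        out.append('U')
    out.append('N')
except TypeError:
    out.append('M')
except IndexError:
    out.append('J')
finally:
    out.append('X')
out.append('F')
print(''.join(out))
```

Execution trace: 'D' (try body) → 'K' (inner try body) → 'Z' (inner except AttributeError) → 'U' (inner finally) → 'N' (try body, no exception) → 'X' (finally) → 'F' (after the try/except). Output: DKZUNXF

Answer: DKZUNXF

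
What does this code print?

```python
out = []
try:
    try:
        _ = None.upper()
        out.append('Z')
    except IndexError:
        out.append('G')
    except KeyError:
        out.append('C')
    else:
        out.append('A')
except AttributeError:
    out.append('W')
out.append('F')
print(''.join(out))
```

Execution trace: 'W' (outer except AttributeError) → 'F' (after the try/except). Output: WF

Answer: WF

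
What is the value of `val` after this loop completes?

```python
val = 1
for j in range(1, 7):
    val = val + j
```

Start at 1, add 1 through 6
`val` takes the values: 1 → 2 → 4 → 7 → 11 → 16 → 22

Answer: 22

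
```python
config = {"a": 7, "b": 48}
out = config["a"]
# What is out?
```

Trace:
`config = {"a": 7, "b": 48}` → config = {'a': 7, 'b': 48}
`out = config["a"]` → out = 7
So out = 7

Answer: 7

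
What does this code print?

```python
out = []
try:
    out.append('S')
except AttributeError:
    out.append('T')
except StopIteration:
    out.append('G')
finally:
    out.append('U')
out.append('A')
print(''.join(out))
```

Execution trace: 'S' (try body, no exception) → 'U' (finally) → 'A' (after the try/except). Output: SUA

Answer: SUA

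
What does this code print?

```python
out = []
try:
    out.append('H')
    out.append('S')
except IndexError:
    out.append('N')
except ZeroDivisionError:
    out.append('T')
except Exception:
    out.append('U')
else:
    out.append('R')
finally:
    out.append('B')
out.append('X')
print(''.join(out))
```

Execution trace: 'H' (try body) → 'S' (try body, no exception) → 'R' (else) → 'B' (finally) → 'X' (after the try/except). Output: HSRBX

Answer: HSRBX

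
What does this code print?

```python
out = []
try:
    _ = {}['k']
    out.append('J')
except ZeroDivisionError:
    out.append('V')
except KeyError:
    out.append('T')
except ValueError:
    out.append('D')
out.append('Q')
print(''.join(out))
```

Execution trace: 'T' (except KeyError) → 'Q' (after the try/except). Output: TQ

Answer: TQ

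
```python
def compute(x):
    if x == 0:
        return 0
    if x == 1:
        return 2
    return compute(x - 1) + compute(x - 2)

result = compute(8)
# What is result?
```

Build up from base cases: compute(0)=0, compute(1)=2, compute(2)=2, compute(3)=4, compute(4)=6, compute(5)=10, compute(6)=16, ..., compute(8)=42

Answer: 42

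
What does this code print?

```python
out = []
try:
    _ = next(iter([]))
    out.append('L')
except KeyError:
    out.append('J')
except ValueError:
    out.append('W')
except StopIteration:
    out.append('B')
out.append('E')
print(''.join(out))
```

Execution trace: 'B' (except StopIteration) → 'E' (after the try/except). Output: BE

Answer: BE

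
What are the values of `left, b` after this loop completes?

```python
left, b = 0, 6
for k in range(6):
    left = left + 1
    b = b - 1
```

left goes 0→6, b goes 6→0
`left, b` takes the values: (0, 6) → (1, 6) → (1, 5) → (2, 5) → (2, 4) → (3, 4) → (3, 3) → (4, 3) → (4, 2) → (5, 2) → (5, 1) → (6, 1) → (6, 0)

Answer: 6, 0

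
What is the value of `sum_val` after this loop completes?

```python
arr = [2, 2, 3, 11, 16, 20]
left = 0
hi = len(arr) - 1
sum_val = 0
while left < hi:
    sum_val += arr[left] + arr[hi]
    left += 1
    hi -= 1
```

Sum of pairs from ends
`sum_val` takes the values: 0 → 22 → 40 → 54

Answer: 54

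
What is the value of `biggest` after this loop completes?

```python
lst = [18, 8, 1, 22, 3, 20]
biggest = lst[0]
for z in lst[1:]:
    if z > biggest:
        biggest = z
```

Maximum of [18, 8, 1, 22, 3, 20]
`biggest` takes the values: 18 → 22

Answer: 22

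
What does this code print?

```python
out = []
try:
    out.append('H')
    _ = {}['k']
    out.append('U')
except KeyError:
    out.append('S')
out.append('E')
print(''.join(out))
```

Execution trace: 'H' (try body) → 'S' (except KeyError) → 'E' (after the try/except). Output: HSE

Answer: HSE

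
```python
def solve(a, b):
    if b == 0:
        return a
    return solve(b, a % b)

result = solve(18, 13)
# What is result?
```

solve(18, 13) -> solve(13, 5) -> solve(5, 3) -> solve(3, 2) -> solve(2, 1) -> solve(1, 0) -> 1

Answer: 1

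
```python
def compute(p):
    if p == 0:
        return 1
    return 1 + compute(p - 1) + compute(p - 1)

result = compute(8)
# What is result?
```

compute(p) = 1 + 2·compute(p-1), compute(0)=1. Closed form: (1+1)·2^8 - 1 = 511.

Answer: 511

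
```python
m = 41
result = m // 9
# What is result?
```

Trace:
`m = 41` → m = 41
`result = m // 9` → result = 4
So result = 4

Answer: 4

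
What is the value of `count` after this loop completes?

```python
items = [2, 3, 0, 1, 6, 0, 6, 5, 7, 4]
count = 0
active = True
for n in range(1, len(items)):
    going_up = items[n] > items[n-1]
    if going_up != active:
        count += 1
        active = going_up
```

Count direction changes in [2, 3, 0, 1, 6, 0, 6, 5, 7, 4]
`count` takes the values: 0 → 1 → 2 → 3 → 4 → 5 → 6 → 7

Answer: 7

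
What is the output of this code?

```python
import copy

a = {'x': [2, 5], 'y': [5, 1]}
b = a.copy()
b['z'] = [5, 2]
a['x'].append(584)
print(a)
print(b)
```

Key concept: shallow copy of dict with mutable values.
Step by step:
`a = {'x': [2, 5], 'y': [5, 1]}` → a = {'x': [2, 5], 'y': [5, 1]}
`b = a.copy()` → b = {'x': [2, 5], 'y': [5, 1]}
`b['z'] = [5, 2]` → b = {'x': [2, 5], 'y': [5, 1], 'z': [5, 2]}
`a['x'].append(584)` → a = {'x': [2, 5, 584], 'y': [5, 1]}; b = {'x': [2, 5, 584], 'y': [5, 1], 'z': [5, 2]}
`print(a)` → prints {'x': [2, 5, 584], 'y': [5, 1]}
`print(b)` → prints {'x': [2, 5, 584], 'y': [5, 1], 'z': [5, 2]}

Answer:
{'x': [2, 5, 584], 'y': [5, 1]}
{'x': [2, 5, 584], 'y': [5, 1], 'z': [5, 2]}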